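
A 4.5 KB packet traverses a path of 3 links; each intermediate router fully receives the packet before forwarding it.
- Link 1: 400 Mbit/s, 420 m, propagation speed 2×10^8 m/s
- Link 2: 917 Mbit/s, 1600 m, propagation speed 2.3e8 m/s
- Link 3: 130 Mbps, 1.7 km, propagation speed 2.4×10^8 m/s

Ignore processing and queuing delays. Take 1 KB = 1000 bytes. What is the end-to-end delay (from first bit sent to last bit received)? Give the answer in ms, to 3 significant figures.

L = 36000 bits.
Transmission delays (L/R per hop): 0.09, 0.0392585, 0.276923 ms; sum = 0.406182 ms.
Propagation delays (d/s per hop): 0.0021, 0.00695652, 0.00708333 ms; sum = 0.0161399 ms.
End-to-end = 0.422 ms.

0.422 ms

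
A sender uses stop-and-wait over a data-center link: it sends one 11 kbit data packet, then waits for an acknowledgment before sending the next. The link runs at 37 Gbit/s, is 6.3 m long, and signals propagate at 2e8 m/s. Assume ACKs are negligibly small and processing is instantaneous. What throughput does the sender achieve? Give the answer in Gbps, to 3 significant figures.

t_tx = L/R = 11000/37000000000 = 2.97297e-07 s.
t_prop = 6.3/200000000 = 3.15e-08 s; RTT = 6.3e-08 s.
Cycle = t_tx + RTT = 3.60297e-07 s.
Throughput = L / cycle = 11000 / 3.60297e-07 = 30.5 Gbps.

30.5 Gbps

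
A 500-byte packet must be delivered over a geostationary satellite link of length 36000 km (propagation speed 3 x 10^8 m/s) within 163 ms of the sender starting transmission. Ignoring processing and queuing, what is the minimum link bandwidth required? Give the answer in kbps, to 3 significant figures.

L = 4000 bits.
Propagation delay = 36000000 / 300000000 = 120 ms.
Transmission budget = 163 − 120 = 43 ms.
R ≥ L / t_tx = 4000 bits / 0.043 s = 93.0 kbps.

93.0 kbps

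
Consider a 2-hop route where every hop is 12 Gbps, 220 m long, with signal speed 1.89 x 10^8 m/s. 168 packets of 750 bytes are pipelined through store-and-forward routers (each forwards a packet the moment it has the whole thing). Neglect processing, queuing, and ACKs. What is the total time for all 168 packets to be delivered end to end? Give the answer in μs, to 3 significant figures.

86.8 μs

Per-hop transmission t_tx = L/R = 6000/12000000000 = 0.5 μs.
Per-hop propagation t_prop = 220/189000000 = 1.16402 μs.
Pipeline fill: first packet needs 2·t_tx to clear all hops; remaining 167 packets each add one t_tx.
Total = (2+168-1)·t_tx + 2·t_prop = 169·0.5 + 2·1.16402 = 86.8 μs.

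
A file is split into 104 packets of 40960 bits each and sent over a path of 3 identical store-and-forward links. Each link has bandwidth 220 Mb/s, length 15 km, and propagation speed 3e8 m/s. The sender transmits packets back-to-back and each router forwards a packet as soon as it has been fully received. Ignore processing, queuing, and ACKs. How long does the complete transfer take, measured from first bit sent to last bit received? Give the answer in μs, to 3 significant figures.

Per-hop transmission t_tx = L/R = 40960/220000000 = 186.182 μs.
Per-hop propagation t_prop = 15000/300000000 = 50 μs.
Pipeline fill: first packet needs 3·t_tx to clear all hops; remaining 103 packets each add one t_tx.
Total = (3+104-1)·t_tx + 3·t_prop = 106·186.182 + 3·50 = 19900 μs.

19900 μs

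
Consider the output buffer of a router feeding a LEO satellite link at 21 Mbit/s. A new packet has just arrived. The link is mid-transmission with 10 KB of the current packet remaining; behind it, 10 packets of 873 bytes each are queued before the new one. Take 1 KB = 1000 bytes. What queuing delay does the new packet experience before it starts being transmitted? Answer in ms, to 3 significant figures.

7.14 ms

Each queued packet: L/R = 6984/21000000 = 0.332571 ms.
10 queued → 3.32571 ms.
Plus remaining 80000 bits of current packet: 3.80952 ms.
Queuing delay = 7.14 ms.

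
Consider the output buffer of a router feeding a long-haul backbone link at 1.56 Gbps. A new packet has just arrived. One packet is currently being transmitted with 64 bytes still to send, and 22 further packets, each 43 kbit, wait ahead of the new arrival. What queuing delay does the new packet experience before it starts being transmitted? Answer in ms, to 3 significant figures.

Each queued packet: L/R = 43000/1560000000 = 0.0275641 ms.
22 queued → 0.60641 ms.
Plus remaining 512 bits of current packet: 0.000328205 ms.
Queuing delay = 0.607 ms.

0.607 ms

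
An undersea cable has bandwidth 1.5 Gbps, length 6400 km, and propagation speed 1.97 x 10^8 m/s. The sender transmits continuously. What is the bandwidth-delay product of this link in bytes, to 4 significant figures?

6091000 bytes

Propagation delay = 6400000 / 197000000 = 0.0324873 s.
BDP = R × t_prop = 1500000000 × 0.0324873 = 48731000 bits.
In bytes: 48731000/8 = 6091000 bytes.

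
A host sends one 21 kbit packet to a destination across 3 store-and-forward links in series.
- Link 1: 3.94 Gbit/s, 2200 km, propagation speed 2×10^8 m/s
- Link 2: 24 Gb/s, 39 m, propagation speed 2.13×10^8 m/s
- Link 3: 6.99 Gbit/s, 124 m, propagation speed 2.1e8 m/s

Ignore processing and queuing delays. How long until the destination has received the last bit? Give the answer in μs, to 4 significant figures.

11010 μs

L = 21000 bits.
Transmission delays (L/R per hop): 5.32995, 0.875, 3.00429 μs; sum = 9.20924 μs.
Propagation delays (d/s per hop): 11000, 0.183099, 0.590476 μs; sum = 11000.8 μs.
End-to-end = 11010 μs.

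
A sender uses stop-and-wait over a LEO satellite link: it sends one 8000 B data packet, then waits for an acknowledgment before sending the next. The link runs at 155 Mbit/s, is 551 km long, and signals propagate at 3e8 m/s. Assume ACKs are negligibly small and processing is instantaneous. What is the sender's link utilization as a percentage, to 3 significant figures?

10.1 %

t_tx = L/R = 64000/155000000 = 0.000412903 s.
t_prop = 551000/300000000 = 0.00183667 s; RTT = 0.00367333 s.
Cycle = t_tx + RTT = 0.00408624 s.
Utilization = t_tx / cycle = 0.000412903/0.00408624 = 10.1 %.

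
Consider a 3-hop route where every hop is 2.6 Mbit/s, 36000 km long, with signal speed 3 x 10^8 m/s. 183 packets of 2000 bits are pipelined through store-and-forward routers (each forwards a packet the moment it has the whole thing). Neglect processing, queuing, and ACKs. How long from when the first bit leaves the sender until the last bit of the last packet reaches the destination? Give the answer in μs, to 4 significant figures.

502300 μs

Per-hop transmission t_tx = L/R = 2000/2600000 = 769.231 μs.
Per-hop propagation t_prop = 36000000/300000000 = 120000 μs.
Pipeline fill: first packet needs 3·t_tx to clear all hops; remaining 182 packets each add one t_tx.
Total = (3+183-1)·t_tx + 3·t_prop = 185·769.231 + 3·120000 = 502300 μs.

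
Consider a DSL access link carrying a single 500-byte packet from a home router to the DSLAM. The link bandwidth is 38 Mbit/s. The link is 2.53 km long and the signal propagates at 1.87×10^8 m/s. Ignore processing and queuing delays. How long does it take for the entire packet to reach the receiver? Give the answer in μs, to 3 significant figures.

119 μs

L = 500 × 8 = 4000 bits.
Transmission delay = L/R = 4000 / 38000000 = 105.263 μs.
Propagation delay = d/s = 2530 m / 187000000 m/s = 13.5294 μs.
Total = 119 μs.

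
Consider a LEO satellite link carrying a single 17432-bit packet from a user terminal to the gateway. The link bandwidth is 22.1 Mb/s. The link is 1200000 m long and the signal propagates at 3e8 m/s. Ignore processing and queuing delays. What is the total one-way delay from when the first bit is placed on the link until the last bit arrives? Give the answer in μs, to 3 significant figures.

Transmission delay = L/R = 17432 / 22100000 = 788.778 μs.
Propagation delay = d/s = 1200000 m / 300000000 m/s = 4000 μs.
Total = 4790 μs.

4790 μs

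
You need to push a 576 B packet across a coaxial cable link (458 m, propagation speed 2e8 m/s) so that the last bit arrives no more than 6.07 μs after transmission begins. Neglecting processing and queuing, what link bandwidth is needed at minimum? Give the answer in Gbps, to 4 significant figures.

L = 4608 bits.
Propagation delay = 458 / 200000000 = 2.29 μs.
Transmission budget = 6.07 − 2.29 = 3.78 μs.
R ≥ L / t_tx = 4608 bits / 3.78e-06 s = 1.219 Gbps.

1.219 Gbps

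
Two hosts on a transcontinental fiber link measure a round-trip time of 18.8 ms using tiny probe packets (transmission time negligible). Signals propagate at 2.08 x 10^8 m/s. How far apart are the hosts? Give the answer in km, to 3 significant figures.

1960 km

One-way propagation = RTT/2 = 9.4 ms.
d = s × t = 208000000 × 0.0094 = 1960 km.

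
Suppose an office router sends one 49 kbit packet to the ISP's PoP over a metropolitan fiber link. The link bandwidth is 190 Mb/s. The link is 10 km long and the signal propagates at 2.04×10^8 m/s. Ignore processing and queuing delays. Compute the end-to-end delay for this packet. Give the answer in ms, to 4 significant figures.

0.3069 ms

L = 49000 bits.
Transmission delay = L/R = 49000 / 190000000 = 0.257895 ms.
Propagation delay = d/s = 10000 m / 204000000 m/s = 0.0490196 ms.
Total = 0.3069 ms.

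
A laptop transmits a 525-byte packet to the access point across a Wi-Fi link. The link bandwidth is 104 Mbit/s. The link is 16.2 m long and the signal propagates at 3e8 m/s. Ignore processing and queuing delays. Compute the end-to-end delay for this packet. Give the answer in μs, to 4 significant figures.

L = 525 × 8 = 4200 bits.
Transmission delay = L/R = 4200 / 104000000 = 40.3846 μs.
Propagation delay = d/s = 16.2 m / 300000000 m/s = 0.054 μs.
Total = 40.44 μs.

40.44 μs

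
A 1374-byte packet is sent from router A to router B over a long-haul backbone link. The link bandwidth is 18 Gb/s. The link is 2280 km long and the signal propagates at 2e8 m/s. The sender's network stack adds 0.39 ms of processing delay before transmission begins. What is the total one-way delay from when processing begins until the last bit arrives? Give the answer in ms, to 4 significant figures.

11.79 ms

L = 1374 × 8 = 10992 bits.
Transmission delay = L/R = 10992 / 18000000000 = 0.000610667 ms.
Propagation delay = d/s = 2280000 m / 200000000 m/s = 11.4 ms.
Plus processing delay 0.39 ms = 0.39 ms.
Total = 11.79 ms.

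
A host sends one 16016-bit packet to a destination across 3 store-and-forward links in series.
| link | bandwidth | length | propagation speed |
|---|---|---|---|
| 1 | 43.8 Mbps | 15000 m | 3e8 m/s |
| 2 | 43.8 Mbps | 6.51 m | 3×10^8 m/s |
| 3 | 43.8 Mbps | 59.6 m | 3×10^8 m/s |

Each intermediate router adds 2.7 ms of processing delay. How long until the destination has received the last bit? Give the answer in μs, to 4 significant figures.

Transmission delay per hop = L/R = 16016/43800000 = 365.662 μs; 3 hops → 1096.99 μs.
Propagation delays (d/s per hop): 50, 0.0217, 0.198667 μs; sum = 50.2204 μs.
Processing at 2 router(s): 2 × 2.7 ms = 5400 μs.
End-to-end = 6547 μs.

6547 μs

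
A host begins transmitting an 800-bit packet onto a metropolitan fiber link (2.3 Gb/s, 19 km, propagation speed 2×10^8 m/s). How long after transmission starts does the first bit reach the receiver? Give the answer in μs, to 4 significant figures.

95.00 μs

First bit experiences only propagation delay: d/s = 19000/200000000 = 95.00 μs.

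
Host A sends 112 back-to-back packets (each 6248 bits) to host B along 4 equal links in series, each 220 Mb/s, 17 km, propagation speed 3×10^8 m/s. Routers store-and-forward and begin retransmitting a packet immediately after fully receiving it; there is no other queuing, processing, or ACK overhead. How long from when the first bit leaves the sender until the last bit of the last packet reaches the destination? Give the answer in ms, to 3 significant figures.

Per-hop transmission t_tx = L/R = 6248/220000000 = 0.0284 ms.
Per-hop propagation t_prop = 17000/300000000 = 0.0566667 ms.
Pipeline fill: first packet needs 4·t_tx to clear all hops; remaining 111 packets each add one t_tx.
Total = (4+112-1)·t_tx + 4·t_prop = 115·0.0284 + 4·0.0566667 = 3.49 ms.

3.49 ms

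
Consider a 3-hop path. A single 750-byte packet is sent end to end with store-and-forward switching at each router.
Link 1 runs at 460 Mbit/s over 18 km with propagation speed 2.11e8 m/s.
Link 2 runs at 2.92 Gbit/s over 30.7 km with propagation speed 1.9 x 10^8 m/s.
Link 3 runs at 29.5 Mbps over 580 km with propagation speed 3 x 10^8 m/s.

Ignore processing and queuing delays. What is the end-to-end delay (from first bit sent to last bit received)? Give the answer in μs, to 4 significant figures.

L = 750 × 8 = 6000 bits.
Transmission delays (L/R per hop): 13.0435, 2.05479, 203.39 μs; sum = 218.488 μs.
Propagation delays (d/s per hop): 85.3081, 161.579, 1933.33 μs; sum = 2180.22 μs.
End-to-end = 2399 μs.

2399 μs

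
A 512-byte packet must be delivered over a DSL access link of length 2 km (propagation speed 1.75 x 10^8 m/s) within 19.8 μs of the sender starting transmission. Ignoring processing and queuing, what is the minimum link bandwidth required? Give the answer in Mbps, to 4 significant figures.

L = 4096 bits.
Propagation delay = 2000 / 175000000 = 11.4286 μs.
Transmission budget = 19.8 − 11.4286 = 8.37143 μs.
R ≥ L / t_tx = 4096 bits / 8.37143e-06 s = 489.3 Mbps.

489.3 Mbps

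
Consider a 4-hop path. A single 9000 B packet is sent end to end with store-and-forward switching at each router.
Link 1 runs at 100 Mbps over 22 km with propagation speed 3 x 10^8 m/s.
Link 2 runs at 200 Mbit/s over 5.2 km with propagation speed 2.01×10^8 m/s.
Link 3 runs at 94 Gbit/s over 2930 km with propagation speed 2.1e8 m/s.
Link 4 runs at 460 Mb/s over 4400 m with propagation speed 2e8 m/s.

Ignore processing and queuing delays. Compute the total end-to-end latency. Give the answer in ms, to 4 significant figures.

L = 9000 × 8 = 72000 bits.
Transmission delays (L/R per hop): 0.72, 0.36, 0.000765957, 0.156522 ms; sum = 1.23729 ms.
Propagation delays (d/s per hop): 0.0733333, 0.0258706, 13.9524, 0.022 ms; sum = 14.0736 ms.
End-to-end = 15.31 ms.

15.31 ms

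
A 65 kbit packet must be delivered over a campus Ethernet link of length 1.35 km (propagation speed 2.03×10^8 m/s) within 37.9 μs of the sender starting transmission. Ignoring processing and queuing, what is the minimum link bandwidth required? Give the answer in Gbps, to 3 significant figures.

2.08 Gbps

Propagation delay = 1350 / 2.03e+08 = 6.65025 μs.
Transmission budget = 37.9 − 6.65025 = 31.2498 μs.
R ≥ L / t_tx = 65000 bits / 3.12498e-05 s = 2.08 Gbps.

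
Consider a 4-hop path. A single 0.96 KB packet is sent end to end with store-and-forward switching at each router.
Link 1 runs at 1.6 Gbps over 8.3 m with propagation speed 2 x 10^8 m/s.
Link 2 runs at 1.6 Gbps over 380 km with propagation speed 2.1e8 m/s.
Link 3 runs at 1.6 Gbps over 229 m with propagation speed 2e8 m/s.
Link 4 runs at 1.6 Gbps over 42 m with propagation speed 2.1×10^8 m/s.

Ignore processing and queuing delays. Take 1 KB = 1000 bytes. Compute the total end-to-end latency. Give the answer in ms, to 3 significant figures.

L = 7680 bits.
Transmission delay per hop = L/R = 7680/1600000000 = 0.0048 ms; 4 hops → 0.0192 ms.
Propagation delays (d/s per hop): 4.15e-05, 1.80952, 0.001145, 0.0002 ms; sum = 1.81091 ms.
End-to-end = 1.83 ms.

1.83 ms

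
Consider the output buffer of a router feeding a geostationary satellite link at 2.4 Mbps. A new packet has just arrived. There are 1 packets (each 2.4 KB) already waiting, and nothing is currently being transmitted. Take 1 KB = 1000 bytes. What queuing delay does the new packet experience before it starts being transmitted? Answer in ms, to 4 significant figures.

Each queued packet: L/R = 19200/2400000 = 8 ms.
1 queued → 8 ms.
Queuing delay = 8.000 ms.

8.000 ms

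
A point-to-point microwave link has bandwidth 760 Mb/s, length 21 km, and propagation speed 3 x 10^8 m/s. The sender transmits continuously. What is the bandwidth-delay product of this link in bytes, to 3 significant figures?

Propagation delay = 21000 / 300000000 = 7e-05 s.
BDP = R × t_prop = 760000000 × 7e-05 = 53200 bits.
In bytes: 53200/8 = 6650 bytes.

6650 bytes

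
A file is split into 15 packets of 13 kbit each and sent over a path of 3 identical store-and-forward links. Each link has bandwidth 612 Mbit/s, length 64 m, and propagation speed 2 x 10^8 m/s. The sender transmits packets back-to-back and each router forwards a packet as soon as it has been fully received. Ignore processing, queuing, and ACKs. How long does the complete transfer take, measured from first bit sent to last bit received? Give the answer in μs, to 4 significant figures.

362.1 μs

Per-hop transmission t_tx = L/R = 13000/612000000 = 21.2418 μs.
Per-hop propagation t_prop = 64/200000000 = 0.32 μs.
Pipeline fill: first packet needs 3·t_tx to clear all hops; remaining 14 packets each add one t_tx.
Total = (3+15-1)·t_tx + 3·t_prop = 17·21.2418 + 3·0.32 = 362.1 μs.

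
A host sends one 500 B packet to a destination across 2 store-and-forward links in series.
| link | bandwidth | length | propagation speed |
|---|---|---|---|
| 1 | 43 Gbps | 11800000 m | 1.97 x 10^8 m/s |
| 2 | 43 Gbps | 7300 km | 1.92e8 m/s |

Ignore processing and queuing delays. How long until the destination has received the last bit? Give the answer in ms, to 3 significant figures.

L = 500 × 8 = 4000 bits.
Transmission delay per hop = L/R = 4000/43000000000 = 9.30233e-05 ms; 2 hops → 0.000186047 ms.
Propagation delays (d/s per hop): 59.8985, 38.0208 ms; sum = 97.9193 ms.
End-to-end = 97.9 ms.

97.9 ms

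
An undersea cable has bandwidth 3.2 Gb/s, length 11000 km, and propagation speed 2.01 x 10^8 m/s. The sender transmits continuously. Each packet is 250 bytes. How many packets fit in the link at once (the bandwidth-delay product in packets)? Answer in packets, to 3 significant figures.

Propagation delay = 11000000 / 2.01e+08 = 0.0547264 s.
BDP = R × t_prop = 3200000000 × 0.0547264 = 175124000 bits.
In packets of 2000 bits: 87600 packets.

87600 packets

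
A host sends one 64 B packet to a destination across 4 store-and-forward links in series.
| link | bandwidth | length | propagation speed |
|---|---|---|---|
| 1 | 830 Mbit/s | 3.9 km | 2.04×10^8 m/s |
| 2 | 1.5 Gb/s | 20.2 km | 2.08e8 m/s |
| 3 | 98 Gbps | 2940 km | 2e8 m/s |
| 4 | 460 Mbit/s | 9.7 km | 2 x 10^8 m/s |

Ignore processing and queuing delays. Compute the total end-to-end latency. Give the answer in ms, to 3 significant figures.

L = 64 × 8 = 512 bits.
Transmission delays (L/R per hop): 0.000616867, 0.000341333, 5.22449e-06, 0.00111304 ms; sum = 0.00207647 ms.
Propagation delays (d/s per hop): 0.0191176, 0.0971154, 14.7, 0.0485 ms; sum = 14.8647 ms.
End-to-end = 14.9 ms.

14.9 ms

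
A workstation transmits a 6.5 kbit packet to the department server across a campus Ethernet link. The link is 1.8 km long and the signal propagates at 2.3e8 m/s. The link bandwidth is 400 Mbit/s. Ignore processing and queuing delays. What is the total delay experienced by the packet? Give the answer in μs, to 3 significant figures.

L = 6500 bits.
Transmission delay = L/R = 6500 / 400000000 = 16.25 μs.
Propagation delay = d/s = 1800 m / 2.3e+08 m/s = 7.82609 μs.
Total = 24.1 μs.

24.1 μs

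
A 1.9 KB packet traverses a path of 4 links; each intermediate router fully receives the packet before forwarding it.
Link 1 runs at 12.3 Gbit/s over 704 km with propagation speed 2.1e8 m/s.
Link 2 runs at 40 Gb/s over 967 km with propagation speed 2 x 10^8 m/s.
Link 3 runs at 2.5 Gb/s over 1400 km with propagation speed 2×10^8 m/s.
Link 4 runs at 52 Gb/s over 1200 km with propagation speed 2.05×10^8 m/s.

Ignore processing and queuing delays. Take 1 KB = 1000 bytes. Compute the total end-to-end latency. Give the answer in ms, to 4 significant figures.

21.05 ms

L = 15200 bits.
Transmission delays (L/R per hop): 0.00123577, 0.00038, 0.00608, 0.000292308 ms; sum = 0.00798808 ms.
Propagation delays (d/s per hop): 3.35238, 4.835, 7, 5.85366 ms; sum = 21.041 ms.
End-to-end = 21.05 ms.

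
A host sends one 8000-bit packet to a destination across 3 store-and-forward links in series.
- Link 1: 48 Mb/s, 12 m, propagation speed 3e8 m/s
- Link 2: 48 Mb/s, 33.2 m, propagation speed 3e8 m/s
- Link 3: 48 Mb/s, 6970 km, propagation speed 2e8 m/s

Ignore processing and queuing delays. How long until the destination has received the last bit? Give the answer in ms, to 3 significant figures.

Transmission delay per hop = L/R = 8000/48000000 = 0.166667 ms; 3 hops → 0.5 ms.
Propagation delays (d/s per hop): 4e-05, 0.000110667, 34.85 ms; sum = 34.8502 ms.
End-to-end = 35.4 ms.

35.4 ms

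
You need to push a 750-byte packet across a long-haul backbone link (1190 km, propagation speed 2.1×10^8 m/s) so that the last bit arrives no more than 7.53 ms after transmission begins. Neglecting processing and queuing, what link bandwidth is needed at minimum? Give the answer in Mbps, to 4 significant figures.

L = 6000 bits.
Propagation delay = 1190000 / 210000000 = 5.66667 ms.
Transmission budget = 7.53 − 5.66667 = 1.86333 ms.
R ≥ L / t_tx = 6000 bits / 0.00186333 s = 3.220 Mbps.

3.220 Mbps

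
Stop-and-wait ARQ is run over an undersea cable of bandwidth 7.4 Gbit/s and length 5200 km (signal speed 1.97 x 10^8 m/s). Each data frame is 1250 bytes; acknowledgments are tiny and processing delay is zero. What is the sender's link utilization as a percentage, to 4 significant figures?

0.002560 %

t_tx = L/R = 10000/7400000000 = 1.35135e-06 s.
t_prop = 5200000/197000000 = 0.0263959 s; RTT = 0.0527919 s.
Cycle = t_tx + RTT = 0.0527932 s.
Utilization = t_tx / cycle = 1.35135e-06/0.0527932 = 0.002560 %.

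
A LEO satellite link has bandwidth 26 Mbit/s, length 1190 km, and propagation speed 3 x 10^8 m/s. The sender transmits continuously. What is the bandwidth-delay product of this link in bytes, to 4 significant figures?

Propagation delay = 1190000 / 300000000 = 0.00396667 s.
BDP = R × t_prop = 26000000 × 0.00396667 = 103133 bits.
In bytes: 103133/8 = 12890 bytes.

12890 bytes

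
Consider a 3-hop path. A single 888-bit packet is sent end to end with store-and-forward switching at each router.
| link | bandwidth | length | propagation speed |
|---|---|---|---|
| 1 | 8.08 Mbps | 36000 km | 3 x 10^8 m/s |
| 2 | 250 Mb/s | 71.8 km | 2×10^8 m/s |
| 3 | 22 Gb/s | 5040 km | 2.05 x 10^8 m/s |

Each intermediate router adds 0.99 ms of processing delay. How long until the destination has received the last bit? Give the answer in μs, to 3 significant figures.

Transmission delays (L/R per hop): 109.901, 3.552, 0.0403636 μs; sum = 113.493 μs.
Propagation delays (d/s per hop): 120000, 359, 24585.4 μs; sum = 144944 μs.
Processing at 2 router(s): 2 × 0.99 ms = 1980 μs.
End-to-end = 147000 μs.

147000 μs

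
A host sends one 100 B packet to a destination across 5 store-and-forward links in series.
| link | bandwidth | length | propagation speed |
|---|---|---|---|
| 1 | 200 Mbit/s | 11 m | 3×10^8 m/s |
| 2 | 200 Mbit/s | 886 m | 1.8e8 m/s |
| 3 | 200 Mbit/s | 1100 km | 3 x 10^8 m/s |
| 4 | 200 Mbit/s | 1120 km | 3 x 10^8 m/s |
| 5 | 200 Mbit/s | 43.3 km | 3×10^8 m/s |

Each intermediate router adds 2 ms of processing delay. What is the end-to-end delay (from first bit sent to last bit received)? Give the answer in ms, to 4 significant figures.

L = 100 × 8 = 800 bits.
Transmission delay per hop = L/R = 800/200000000 = 0.004 ms; 5 hops → 0.02 ms.
Propagation delays (d/s per hop): 3.66667e-05, 0.00492222, 3.66667, 3.73333, 0.144333 ms; sum = 7.54929 ms.
Processing at 4 router(s): 4 × 2 ms = 8 ms.
End-to-end = 15.57 ms.

15.57 ms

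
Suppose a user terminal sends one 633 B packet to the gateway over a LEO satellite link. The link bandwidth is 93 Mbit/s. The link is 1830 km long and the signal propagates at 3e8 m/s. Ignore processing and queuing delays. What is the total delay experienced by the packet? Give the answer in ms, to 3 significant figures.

6.15 ms

L = 633 × 8 = 5064 bits.
Transmission delay = L/R = 5064 / 93000000 = 0.0544516 ms.
Propagation delay = d/s = 1830000 m / 300000000 m/s = 6.1 ms.
Total = 6.15 ms.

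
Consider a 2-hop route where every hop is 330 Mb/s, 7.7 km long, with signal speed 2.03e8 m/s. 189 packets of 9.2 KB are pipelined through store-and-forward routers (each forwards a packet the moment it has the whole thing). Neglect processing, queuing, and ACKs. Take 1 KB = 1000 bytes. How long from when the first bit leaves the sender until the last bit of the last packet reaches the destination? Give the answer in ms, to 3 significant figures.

Per-hop transmission t_tx = L/R = 73600/330000000 = 0.22303 ms.
Per-hop propagation t_prop = 7700/2.03e+08 = 0.037931 ms.
Pipeline fill: first packet needs 2·t_tx to clear all hops; remaining 188 packets each add one t_tx.
Total = (2+189-1)·t_tx + 2·t_prop = 190·0.22303 + 2·0.037931 = 42.5 ms.

42.5 ms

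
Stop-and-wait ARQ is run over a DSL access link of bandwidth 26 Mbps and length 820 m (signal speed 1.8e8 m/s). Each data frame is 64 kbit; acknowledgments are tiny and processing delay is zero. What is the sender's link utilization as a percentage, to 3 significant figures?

99.6 %

t_tx = L/R = 64000/26000000 = 0.00246154 s.
t_prop = 820/180000000 = 4.55556e-06 s; RTT = 9.11111e-06 s.
Cycle = t_tx + RTT = 0.00247065 s.
Utilization = t_tx / cycle = 0.00246154/0.00247065 = 99.6 %.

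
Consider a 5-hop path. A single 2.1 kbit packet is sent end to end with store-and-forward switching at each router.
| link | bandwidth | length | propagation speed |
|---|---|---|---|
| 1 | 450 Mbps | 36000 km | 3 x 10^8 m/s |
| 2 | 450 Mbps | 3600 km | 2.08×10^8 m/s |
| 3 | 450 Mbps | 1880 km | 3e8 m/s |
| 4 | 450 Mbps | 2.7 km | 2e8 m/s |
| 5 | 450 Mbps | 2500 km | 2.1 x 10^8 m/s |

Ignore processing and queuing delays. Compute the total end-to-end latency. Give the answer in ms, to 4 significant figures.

155.5 ms

L = 2100 bits.
Transmission delay per hop = L/R = 2100/450000000 = 0.00466667 ms; 5 hops → 0.0233333 ms.
Propagation delays (d/s per hop): 120, 17.3077, 6.26667, 0.0135, 11.9048 ms; sum = 155.493 ms.
End-to-end = 155.5 ms.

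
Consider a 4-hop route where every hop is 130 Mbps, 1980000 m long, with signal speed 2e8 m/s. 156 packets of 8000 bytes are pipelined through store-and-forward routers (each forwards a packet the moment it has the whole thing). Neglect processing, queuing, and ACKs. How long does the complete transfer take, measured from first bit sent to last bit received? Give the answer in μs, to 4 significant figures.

Per-hop transmission t_tx = L/R = 64000/130000000 = 492.308 μs.
Per-hop propagation t_prop = 1980000/200000000 = 9900 μs.
Pipeline fill: first packet needs 4·t_tx to clear all hops; remaining 155 packets each add one t_tx.
Total = (4+156-1)·t_tx + 4·t_prop = 159·492.308 + 4·9900 = 117900 μs.

117900 μs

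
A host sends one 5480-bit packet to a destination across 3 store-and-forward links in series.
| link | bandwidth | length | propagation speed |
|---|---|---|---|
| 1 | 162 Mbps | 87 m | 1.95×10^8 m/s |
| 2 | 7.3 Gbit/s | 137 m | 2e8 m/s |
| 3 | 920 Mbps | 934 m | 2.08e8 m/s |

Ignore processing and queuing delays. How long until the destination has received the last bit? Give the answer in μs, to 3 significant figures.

46.2 μs

Transmission delays (L/R per hop): 33.8272, 0.750685, 5.95652 μs; sum = 40.5344 μs.
Propagation delays (d/s per hop): 0.446154, 0.685, 4.49038 μs; sum = 5.62154 μs.
End-to-end = 46.2 μs.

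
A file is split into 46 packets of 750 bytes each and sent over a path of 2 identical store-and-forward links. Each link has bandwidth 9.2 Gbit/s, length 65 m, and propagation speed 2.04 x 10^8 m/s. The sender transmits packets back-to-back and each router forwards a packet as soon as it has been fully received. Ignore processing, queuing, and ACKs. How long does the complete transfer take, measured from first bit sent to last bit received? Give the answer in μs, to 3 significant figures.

31.3 μs

Per-hop transmission t_tx = L/R = 6000/9200000000 = 0.652174 μs.
Per-hop propagation t_prop = 65/204000000 = 0.318627 μs.
Pipeline fill: first packet needs 2·t_tx to clear all hops; remaining 45 packets each add one t_tx.
Total = (2+46-1)·t_tx + 2·t_prop = 47·0.652174 + 2·0.318627 = 31.3 μs.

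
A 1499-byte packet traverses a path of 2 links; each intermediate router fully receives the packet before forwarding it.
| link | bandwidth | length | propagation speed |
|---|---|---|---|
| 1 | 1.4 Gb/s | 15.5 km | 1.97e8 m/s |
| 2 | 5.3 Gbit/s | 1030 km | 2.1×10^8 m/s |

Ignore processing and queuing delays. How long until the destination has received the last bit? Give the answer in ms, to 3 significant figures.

L = 1499 × 8 = 11992 bits.
Transmission delays (L/R per hop): 0.00856571, 0.00226264 ms; sum = 0.0108284 ms.
Propagation delays (d/s per hop): 0.0786802, 4.90476 ms; sum = 4.98344 ms.
End-to-end = 4.99 ms.

4.99 ms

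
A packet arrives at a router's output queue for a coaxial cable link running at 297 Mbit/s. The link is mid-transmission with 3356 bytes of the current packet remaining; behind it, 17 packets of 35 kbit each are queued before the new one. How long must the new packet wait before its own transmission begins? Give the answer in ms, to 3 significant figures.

Each queued packet: L/R = 35000/297000000 = 0.117845 ms.
17 queued → 2.00337 ms.
Plus remaining 26848 bits of current packet: 0.0903973 ms.
Queuing delay = 2.09 ms.

2.09 ms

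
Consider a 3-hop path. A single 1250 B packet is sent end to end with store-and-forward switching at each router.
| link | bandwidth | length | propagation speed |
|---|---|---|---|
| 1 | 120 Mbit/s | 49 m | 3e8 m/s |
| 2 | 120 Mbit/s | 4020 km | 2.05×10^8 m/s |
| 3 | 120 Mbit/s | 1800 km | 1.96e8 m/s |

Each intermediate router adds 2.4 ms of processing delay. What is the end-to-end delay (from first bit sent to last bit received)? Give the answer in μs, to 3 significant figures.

33800 μs

L = 1250 × 8 = 10000 bits.
Transmission delay per hop = L/R = 10000/120000000 = 83.3333 μs; 3 hops → 250 μs.
Propagation delays (d/s per hop): 0.163333, 19609.8, 9183.67 μs; sum = 28793.6 μs.
Processing at 2 router(s): 2 × 2.4 ms = 4800 μs.
End-to-end = 33800 μs.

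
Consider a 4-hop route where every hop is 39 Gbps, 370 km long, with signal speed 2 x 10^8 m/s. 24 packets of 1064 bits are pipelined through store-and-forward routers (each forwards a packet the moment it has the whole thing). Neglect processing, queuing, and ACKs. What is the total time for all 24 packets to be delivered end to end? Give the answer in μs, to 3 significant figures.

7400 μs

Per-hop transmission t_tx = L/R = 1064/39000000000 = 0.0272821 μs.
Per-hop propagation t_prop = 370000/200000000 = 1850 μs.
Pipeline fill: first packet needs 4·t_tx to clear all hops; remaining 23 packets each add one t_tx.
Total = (4+24-1)·t_tx + 4·t_prop = 27·0.0272821 + 4·1850 = 7400 μs.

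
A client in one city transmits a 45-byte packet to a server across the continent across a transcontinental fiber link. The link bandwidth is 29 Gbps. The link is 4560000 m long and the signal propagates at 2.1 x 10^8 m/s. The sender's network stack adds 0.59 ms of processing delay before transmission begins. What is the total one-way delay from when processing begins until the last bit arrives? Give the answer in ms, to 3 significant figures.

L = 45 × 8 = 360 bits.
Transmission delay = L/R = 360 / 29000000000 = 1.24138e-05 ms.
Propagation delay = d/s = 4560000 m / 210000000 m/s = 21.7143 ms.
Plus processing delay 0.59 ms = 0.59 ms.
Total = 22.3 ms.

22.3 ms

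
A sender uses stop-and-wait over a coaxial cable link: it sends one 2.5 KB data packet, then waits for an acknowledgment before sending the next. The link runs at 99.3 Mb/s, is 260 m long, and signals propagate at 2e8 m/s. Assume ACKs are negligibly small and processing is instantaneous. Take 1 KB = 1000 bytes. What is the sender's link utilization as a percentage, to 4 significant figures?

t_tx = L/R = 20000/99300000 = 0.00020141 s.
t_prop = 260/200000000 = 1.3e-06 s; RTT = 2.6e-06 s.
Cycle = t_tx + RTT = 0.00020401 s.
Utilization = t_tx / cycle = 0.00020141/0.00020401 = 98.73 %.

98.73 %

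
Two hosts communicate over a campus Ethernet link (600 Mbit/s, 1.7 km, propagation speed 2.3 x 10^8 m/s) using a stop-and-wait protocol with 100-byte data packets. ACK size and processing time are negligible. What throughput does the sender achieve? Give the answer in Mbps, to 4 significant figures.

49.64 Mbps

t_tx = L/R = 800/600000000 = 1.33333e-06 s.
t_prop = 1700/2.3e+08 = 7.3913e-06 s; RTT = 1.47826e-05 s.
Cycle = t_tx + RTT = 1.61159e-05 s.
Throughput = L / cycle = 800 / 1.61159e-05 = 49.64 Mbps.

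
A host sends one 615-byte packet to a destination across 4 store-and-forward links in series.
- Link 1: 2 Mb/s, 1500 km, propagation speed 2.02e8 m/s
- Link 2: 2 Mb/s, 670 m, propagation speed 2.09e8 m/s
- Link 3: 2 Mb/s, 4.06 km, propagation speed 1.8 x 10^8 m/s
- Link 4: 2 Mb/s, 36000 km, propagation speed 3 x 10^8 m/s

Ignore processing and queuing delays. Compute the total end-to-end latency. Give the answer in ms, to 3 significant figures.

L = 615 × 8 = 4920 bits.
Transmission delay per hop = L/R = 4920/2000000 = 2.46 ms; 4 hops → 9.84 ms.
Propagation delays (d/s per hop): 7.42574, 0.00320574, 0.0225556, 120 ms; sum = 127.452 ms.
End-to-end = 137 ms.

137 ms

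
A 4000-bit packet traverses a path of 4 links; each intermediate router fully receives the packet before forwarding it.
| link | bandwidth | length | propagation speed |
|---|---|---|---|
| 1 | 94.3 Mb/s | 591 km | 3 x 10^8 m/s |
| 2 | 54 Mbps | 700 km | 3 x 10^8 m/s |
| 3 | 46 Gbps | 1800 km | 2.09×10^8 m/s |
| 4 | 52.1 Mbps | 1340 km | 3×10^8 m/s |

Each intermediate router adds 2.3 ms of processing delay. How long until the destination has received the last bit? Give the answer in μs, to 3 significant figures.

24500 μs

Transmission delays (L/R per hop): 42.4178, 74.0741, 0.0869565, 76.7754 μs; sum = 193.354 μs.
Propagation delays (d/s per hop): 1970, 2333.33, 8612.44, 4466.67 μs; sum = 17382.4 μs.
Processing at 3 router(s): 3 × 2.3 ms = 6900 μs.
End-to-end = 24500 μs.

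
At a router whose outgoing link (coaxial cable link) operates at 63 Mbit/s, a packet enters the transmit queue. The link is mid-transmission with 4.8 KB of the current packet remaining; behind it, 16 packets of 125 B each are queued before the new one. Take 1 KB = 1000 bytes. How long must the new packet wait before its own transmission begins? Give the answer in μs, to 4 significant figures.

863.5 μs

Each queued packet: L/R = 1000/63000000 = 15.873 μs.
16 queued → 253.968 μs.
Plus remaining 38400 bits of current packet: 609.524 μs.
Queuing delay = 863.5 μs.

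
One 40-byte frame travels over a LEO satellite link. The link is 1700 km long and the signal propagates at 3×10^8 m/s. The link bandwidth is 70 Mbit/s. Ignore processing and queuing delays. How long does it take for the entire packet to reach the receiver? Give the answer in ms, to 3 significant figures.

5.67 ms

L = 40 × 8 = 320 bits.
Transmission delay = L/R = 320 / 70000000 = 0.00457143 ms.
Propagation delay = d/s = 1700000 m / 300000000 m/s = 5.66667 ms.
Total = 5.67 ms.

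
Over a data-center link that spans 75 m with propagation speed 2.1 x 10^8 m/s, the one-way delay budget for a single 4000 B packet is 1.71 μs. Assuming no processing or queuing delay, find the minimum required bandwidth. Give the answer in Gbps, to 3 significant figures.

23.7 Gbps

L = 32000 bits.
Propagation delay = 75 / 210000000 = 0.357143 μs.
Transmission budget = 1.71 − 0.357143 = 1.35286 μs.
R ≥ L / t_tx = 32000 bits / 1.35286e-06 s = 23.7 Gbps.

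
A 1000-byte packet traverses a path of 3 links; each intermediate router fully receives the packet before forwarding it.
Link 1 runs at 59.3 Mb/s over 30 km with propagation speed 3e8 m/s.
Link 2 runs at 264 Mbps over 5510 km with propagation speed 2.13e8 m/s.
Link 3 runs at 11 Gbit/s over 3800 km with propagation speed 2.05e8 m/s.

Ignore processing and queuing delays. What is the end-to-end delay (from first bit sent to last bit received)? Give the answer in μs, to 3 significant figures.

44700 μs

L = 1000 × 8 = 8000 bits.
Transmission delays (L/R per hop): 134.907, 30.303, 0.727273 μs; sum = 165.938 μs.
Propagation delays (d/s per hop): 100, 25868.5, 18536.6 μs; sum = 44505.1 μs.
End-to-end = 44700 μs.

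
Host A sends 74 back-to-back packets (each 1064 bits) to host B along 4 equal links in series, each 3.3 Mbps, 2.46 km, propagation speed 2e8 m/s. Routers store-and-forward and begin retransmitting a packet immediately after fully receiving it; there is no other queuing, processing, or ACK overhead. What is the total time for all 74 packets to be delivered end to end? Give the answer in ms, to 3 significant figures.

24.9 ms

Per-hop transmission t_tx = L/R = 1064/3300000 = 0.322424 ms.
Per-hop propagation t_prop = 2460/200000000 = 0.0123 ms.
Pipeline fill: first packet needs 4·t_tx to clear all hops; remaining 73 packets each add one t_tx.
Total = (4+74-1)·t_tx + 4·t_prop = 77·0.322424 + 4·0.0123 = 24.9 ms.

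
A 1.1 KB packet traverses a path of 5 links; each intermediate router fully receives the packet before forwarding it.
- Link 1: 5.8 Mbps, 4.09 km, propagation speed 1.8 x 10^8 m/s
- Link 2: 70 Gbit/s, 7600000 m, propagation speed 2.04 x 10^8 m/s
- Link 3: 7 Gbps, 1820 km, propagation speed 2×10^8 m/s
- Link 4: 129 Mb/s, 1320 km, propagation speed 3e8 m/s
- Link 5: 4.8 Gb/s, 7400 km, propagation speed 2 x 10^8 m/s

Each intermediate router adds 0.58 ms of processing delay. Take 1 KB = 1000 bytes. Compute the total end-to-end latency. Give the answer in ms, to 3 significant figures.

91.7 ms

L = 8800 bits.
Transmission delays (L/R per hop): 1.51724, 0.000125714, 0.00125714, 0.0682171, 0.00183333 ms; sum = 1.58867 ms.
Propagation delays (d/s per hop): 0.0227222, 37.2549, 9.1, 4.4, 37 ms; sum = 87.7776 ms.
Processing at 4 router(s): 4 × 0.58 ms = 2.32 ms.
End-to-end = 91.7 ms.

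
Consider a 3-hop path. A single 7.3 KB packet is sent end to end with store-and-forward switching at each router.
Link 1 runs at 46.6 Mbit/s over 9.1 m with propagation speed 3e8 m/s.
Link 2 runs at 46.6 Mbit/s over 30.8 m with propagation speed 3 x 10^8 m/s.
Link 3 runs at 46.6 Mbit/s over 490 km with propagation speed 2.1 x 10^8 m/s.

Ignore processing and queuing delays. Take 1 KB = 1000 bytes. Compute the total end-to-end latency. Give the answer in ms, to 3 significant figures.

L = 58400 bits.
Transmission delay per hop = L/R = 58400/46600000 = 1.25322 ms; 3 hops → 3.75966 ms.
Propagation delays (d/s per hop): 3.03333e-05, 0.000102667, 2.33333 ms; sum = 2.33347 ms.
End-to-end = 6.09 ms.

6.09 ms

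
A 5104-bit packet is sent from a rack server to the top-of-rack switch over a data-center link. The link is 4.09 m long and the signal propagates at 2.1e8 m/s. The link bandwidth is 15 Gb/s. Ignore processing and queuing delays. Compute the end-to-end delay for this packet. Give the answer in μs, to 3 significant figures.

Transmission delay = L/R = 5104 / 15000000000 = 0.340267 μs.
Propagation delay = d/s = 4.09 m / 210000000 m/s = 0.0194762 μs.
Total = 0.360 μs.

0.360 μs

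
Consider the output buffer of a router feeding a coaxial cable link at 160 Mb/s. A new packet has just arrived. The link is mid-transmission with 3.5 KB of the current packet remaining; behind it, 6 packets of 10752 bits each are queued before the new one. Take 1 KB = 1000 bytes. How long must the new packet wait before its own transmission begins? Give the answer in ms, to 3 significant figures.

0.578 ms

Each queued packet: L/R = 10752/160000000 = 0.0672 ms.
6 queued → 0.4032 ms.
Plus remaining 28000 bits of current packet: 0.175 ms.
Queuing delay = 0.578 ms.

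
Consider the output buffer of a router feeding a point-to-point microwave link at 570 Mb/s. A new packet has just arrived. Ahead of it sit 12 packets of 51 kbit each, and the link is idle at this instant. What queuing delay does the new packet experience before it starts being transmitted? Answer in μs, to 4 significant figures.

1074 μs

Each queued packet: L/R = 51000/570000000 = 89.4737 μs.
12 queued → 1073.68 μs.
Queuing delay = 1074 μs.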